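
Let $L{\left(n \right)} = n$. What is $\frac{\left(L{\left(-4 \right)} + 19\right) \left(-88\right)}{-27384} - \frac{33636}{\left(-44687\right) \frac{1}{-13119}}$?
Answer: $- \frac{503487392659}{50987867} \approx -9874.7$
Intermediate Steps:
$\frac{\left(L{\left(-4 \right)} + 19\right) \left(-88\right)}{-27384} - \frac{33636}{\left(-44687\right) \frac{1}{-13119}} = \frac{\left(-4 + 19\right) \left(-88\right)}{-27384} - \frac{33636}{\left(-44687\right) \frac{1}{-13119}} = 15 \left(-88\right) \left(- \frac{1}{27384}\right) - \frac{33636}{\left(-44687\right) \left(- \frac{1}{13119}\right)} = \left(-1320\right) \left(- \frac{1}{27384}\right) - \frac{33636}{\frac{44687}{13119}} = \frac{55}{1141} - \frac{441270684}{44687} = - \frac{503487392659}{50987867}$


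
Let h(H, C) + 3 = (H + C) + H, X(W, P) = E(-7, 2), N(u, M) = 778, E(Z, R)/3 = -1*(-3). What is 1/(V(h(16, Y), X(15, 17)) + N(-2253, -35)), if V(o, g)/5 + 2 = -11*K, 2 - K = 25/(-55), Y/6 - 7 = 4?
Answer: 1/633 ≈ 0.0015798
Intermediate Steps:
Y = 66 (Y = 42 + 6*4 = 42 + 24 = 66)
E(Z, R) = 9 (E(Z, R) = 3*(-1*(-3)) = 3*3 = 9)
X(W, P) = 9
h(H, C) = -3 + C + 2*H (h(H, C) = -3 + ((H + C) + H) = -3 + ((C + H) + H) = -3 + (C + 2*H) = -3 + C + 2*H)
K = 27/11 (K = 2 - 25/(-55) = 2 - 25*(-1)/55 = 2 - 1*(-5/11) = 2 + 5/11 = 27/11 ≈ 2.4545)
V(o, g) = -145 (V(o, g) = -10 + 5*(-11*27/11) = -10 + 5*(-27) = -10 - 135 = -145)
1/(V(h(16, Y), X(15, 17)) + N(-2253, -35)) = 1/(-145 + 778) = 1/633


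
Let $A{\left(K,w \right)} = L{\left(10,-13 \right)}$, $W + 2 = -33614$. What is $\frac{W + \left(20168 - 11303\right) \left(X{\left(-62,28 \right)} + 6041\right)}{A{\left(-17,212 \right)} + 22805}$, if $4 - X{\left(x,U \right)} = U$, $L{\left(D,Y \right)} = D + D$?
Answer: $\frac{4846099}{2075} \approx 2335.5$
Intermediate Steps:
$W = -33616$ ($W = -2 - 33614 = -33616$)
$L{\left(D,Y \right)} = 2 D$
$A{\left(K,w \right)} = 20$ ($A{\left(K,w \right)} = 2 \cdot 10 = 20$)
$X{\left(x,U \right)} = 4 - U$
$\frac{W + \left(20168 - 11303\right) \left(X{\left(-62,28 \right)} + 6041\right)}{A{\left(-17,212 \right)} + 22805} = \frac{-33616 + \left(20168 - 11303\right) \left(\left(4 - 28\right) + 6041\right)}{20 + 22805} = \frac{-33616 + 8865 \left(\left(4 - 28\right) + 6041\right)}{22825} = \left(-33616 + 8865 \left(-24 + 6041\right)\right) \frac{1}{22825} = \left(-33616 + 8865 \cdot 6017\right) \frac{1}{22825} = \left(-33616 + 53340705\right) \frac{1}{22825} = 53307089 \cdot \frac{1}{22825} = \frac{4846099}{2075}$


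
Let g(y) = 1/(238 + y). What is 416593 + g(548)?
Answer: 327442099/786 ≈ 4.1659e+5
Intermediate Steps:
416593 + g(548) = 416593 + 1/(238 + 548) = 416593 + 1/786 = 327442099/786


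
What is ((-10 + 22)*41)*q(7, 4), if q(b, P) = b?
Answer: 3444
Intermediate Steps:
((-10 + 22)*41)*q(7, 4) = ((-10 + 22)*41)*7 = (12*41)*7 = 492*7 = 3444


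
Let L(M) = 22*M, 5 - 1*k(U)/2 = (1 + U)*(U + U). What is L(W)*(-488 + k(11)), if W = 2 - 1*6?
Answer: 88528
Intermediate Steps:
k(U) = 10 - 4*U*(1 + U) (k(U) = 10 - 2*(1 + U)*(U + U) = 10 - 2*(1 + U)*2*U = 10 - 4*U*(1 + U))
W = -4 (W = 2 - 6 = -4)
L(W)*(-488 + k(11)) = (22*(-4))*(-488 + (10 - 4*11 - 4*11**2)) = -88*(-488 + (10 - 44 - 4*121)) = -88*(-488 + (10 - 44 - 484)) = -88*(-488 - 518) = -88*(-1006) = 88528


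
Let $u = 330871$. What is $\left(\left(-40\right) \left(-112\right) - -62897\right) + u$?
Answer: $398248$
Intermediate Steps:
$\left(\left(-40\right) \left(-112\right) - -62897\right) + u = \left(\left(-40\right) \left(-112\right) - -62897\right) + 330871 = \left(4480 + 62897\right) + 330871 = 67377 + 330871 = 398248$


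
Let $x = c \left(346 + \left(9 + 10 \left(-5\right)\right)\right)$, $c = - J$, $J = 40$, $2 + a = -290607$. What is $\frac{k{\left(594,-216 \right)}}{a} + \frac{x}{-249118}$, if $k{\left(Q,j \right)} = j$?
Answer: $\frac{1799619644}{36197966431} \approx 0.049716$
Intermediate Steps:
$a = -290609$ ($a = -2 - 290607 = -290609$)
$c = -40$ ($c = \left(-1\right) 40 = -40$)
$x = -12200$ ($x = - 40 \left(346 + \left(9 + 10 \left(-5\right)\right)\right) = - 40 \left(346 + \left(9 - 50\right)\right) = - 40 \left(346 - 41\right) = \left(-40\right) 305 = -12200$)
$\frac{k{\left(594,-216 \right)}}{a} + \frac{x}{-249118} = - \frac{216}{-290609} - \frac{12200}{-249118} = \left(-216\right) \left(- \frac{1}{290609}\right) - - \frac{6100}{124559} = \frac{216}{290609} + \frac{6100}{124559} = \frac{1799619644}{36197966431}$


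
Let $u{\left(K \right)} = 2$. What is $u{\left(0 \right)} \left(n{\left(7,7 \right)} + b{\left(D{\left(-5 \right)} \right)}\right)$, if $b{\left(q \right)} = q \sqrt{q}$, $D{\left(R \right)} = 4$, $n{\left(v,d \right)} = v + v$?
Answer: $44$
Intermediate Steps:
$n{\left(v,d \right)} = 2 v$
$b{\left(q \right)} = q^{\frac{3}{2}}$
$u{\left(0 \right)} \left(n{\left(7,7 \right)} + b{\left(D{\left(-5 \right)} \right)}\right) = 2 \left(2 \cdot 7 + 4^{\frac{3}{2}}\right) = 2 \left(14 + 8\right) = 2 \cdot 22 = 44$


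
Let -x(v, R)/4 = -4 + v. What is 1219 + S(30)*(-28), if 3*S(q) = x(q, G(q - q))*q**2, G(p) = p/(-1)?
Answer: 874819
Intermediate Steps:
G(p) = -p (G(p) = p*(-1) = -p)
x(v, R) = 16 - 4*v (x(v, R) = -4*(-4 + v) = 16 - 4*v)
S(q) = q**2*(16 - 4*q)/3 (S(q) = ((16 - 4*q)*q**2)/3 = (q**2*(16 - 4*q))/3 = q**2*(16 - 4*q)/3)
1219 + S(30)*(-28) = 1219 + ((4/3)*30**2*(4 - 1*30))*(-28) = 1219 + ((4/3)*900*(4 - 30))*(-28) = 1219 + ((4/3)*900*(-26))*(-28) = 1219 - 31200*(-28) = 1219 + 873600 = 874819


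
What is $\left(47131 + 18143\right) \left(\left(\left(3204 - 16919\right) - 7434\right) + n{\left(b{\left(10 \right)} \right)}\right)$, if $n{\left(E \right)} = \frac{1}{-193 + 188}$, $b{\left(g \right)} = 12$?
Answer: $- \frac{6902464404}{5} \approx -1.3805 \cdot 10^{9}$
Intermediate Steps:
$n{\left(E \right)} = - \frac{1}{5}$ ($n{\left(E \right)} = \frac{1}{-5} = - \frac{1}{5}$)
$\left(47131 + 18143\right) \left(\left(\left(3204 - 16919\right) - 7434\right) + n{\left(b{\left(10 \right)} \right)}\right) = \left(47131 + 18143\right) \left(\left(\left(3204 - 16919\right) - 7434\right) - \frac{1}{5}\right) = 65274 \left(\left(-13715 - 7434\right) - \frac{1}{5}\right) = 65274 \left(-21149 - \frac{1}{5}\right) = 65274 \left(- \frac{105746}{5}\right) = - \frac{6902464404}{5}$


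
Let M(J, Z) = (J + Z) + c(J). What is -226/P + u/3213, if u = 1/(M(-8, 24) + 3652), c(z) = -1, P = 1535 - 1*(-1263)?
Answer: -1331372624/16483117329 ≈ -0.080772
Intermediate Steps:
P = 2798 (P = 1535 + 1263 = 2798)
M(J, Z) = -1 + J + Z (M(J, Z) = (J + Z) - 1 = -1 + J + Z)
u = 1/3667 (u = 1/((-1 - 8 + 24) + 3652) = 1/(15 + 3652) = 1/3667 ≈ 0.00027270)
-226/P + u/3213 = -226/2798 + (1/3667)/3213 = -226*1/2798 + (1/3667)*(1/3213) = -113/1399 + 1/11782071 = -1331372624/16483117329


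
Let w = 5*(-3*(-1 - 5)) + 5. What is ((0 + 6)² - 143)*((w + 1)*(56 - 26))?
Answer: -308160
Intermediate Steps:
w = 95 (w = 5*(-3*(-6)) + 5 = 5*18 + 5 = 90 + 5 = 95)
((0 + 6)² - 143)*((w + 1)*(56 - 26)) = ((0 + 6)² - 143)*((95 + 1)*(56 - 26)) = (6² - 143)*(96*30) = (36 - 143)*2880 = -107*2880 = -308160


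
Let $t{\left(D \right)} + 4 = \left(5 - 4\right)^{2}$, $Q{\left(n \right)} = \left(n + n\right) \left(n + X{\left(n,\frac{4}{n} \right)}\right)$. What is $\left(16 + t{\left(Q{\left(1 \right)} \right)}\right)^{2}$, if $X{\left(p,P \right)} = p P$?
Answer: $169$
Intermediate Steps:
$X{\left(p,P \right)} = P p$
$Q{\left(n \right)} = 2 n \left(4 + n\right)$ ($Q{\left(n \right)} = \left(n + n\right) \left(n + \frac{4}{n} n\right) = 2 n \left(n + 4\right) = 2 n \left(4 + n\right)$)
$t{\left(D \right)} = -3$ ($t{\left(D \right)} = -4 + \left(5 - 4\right)^{2} = -4 + 1^{2} = -4 + 1 = -3$)
$\left(16 + t{\left(Q{\left(1 \right)} \right)}\right)^{2} = \left(16 - 3\right)^{2} = 13^{2} = 169$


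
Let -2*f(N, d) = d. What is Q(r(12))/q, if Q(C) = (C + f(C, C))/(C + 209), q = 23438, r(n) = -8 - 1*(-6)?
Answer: -1/4851666 ≈ -2.0611e-7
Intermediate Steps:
r(n) = -2 (r(n) = -8 + 6 = -2)
f(N, d) = -d/2
Q(C) = C/(2*(209 + C)) (Q(C) = (C - C/2)/(C + 209) = (C/2)/(209 + C) = C/(2*(209 + C)))
Q(r(12))/q = ((1/2)*(-2)/(209 - 2))/23438 = ((1/2)*(-2)/207)*(1/23438) = ((1/2)*(-2)*(1/207))*(1/23438) = -1/207*1/23438 = -1/4851666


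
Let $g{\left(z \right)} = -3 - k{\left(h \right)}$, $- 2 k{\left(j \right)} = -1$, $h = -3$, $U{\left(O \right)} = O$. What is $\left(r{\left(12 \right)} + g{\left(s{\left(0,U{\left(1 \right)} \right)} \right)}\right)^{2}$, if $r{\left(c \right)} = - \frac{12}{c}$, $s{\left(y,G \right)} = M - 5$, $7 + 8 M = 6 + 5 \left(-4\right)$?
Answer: $\frac{81}{4} \approx 20.25$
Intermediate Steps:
$M = - \frac{21}{8}$ ($M = - \frac{7}{8} + \frac{6 + 5 \left(-4\right)}{8} = - \frac{7}{8} + \frac{6 - 20}{8} = - \frac{7}{8} + \frac{1}{8} \left(-14\right) = - \frac{7}{8} - \frac{7}{4} = - \frac{21}{8} \approx -2.625$)
$k{\left(j \right)} = \frac{1}{2}$ ($k{\left(j \right)} = \left(- \frac{1}{2}\right) \left(-1\right) = \frac{1}{2}$)
$s{\left(y,G \right)} = - \frac{61}{8}$ ($s{\left(y,G \right)} = - \frac{21}{8} - 5 = - \frac{61}{8}$)
$g{\left(z \right)} = - \frac{7}{2}$ ($g{\left(z \right)} = -3 - \frac{1}{2} = - \frac{7}{2}$)
$\left(r{\left(12 \right)} + g{\left(s{\left(0,U{\left(1 \right)} \right)} \right)}\right)^{2} = \left(- \frac{12}{12} - \frac{7}{2}\right)^{2} = \left(\left(-12\right) \frac{1}{12} - \frac{7}{2}\right)^{2} = \left(-1 - \frac{7}{2}\right)^{2} = \left(- \frac{9}{2}\right)^{2} = \frac{81}{4}$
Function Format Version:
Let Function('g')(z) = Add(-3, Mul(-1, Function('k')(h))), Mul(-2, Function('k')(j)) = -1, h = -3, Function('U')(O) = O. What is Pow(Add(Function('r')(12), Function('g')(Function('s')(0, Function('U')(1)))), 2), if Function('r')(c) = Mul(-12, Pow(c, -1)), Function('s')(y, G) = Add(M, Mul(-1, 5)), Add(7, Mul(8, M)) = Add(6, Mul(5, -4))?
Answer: Rational(81, 4) ≈ 20.250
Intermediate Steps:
M = Rational(-21, 8) (M = Add(Rational(-7, 8), Mul(Rational(1, 8), Add(6, Mul(5, -4)))) = Add(Rational(-7, 8), Mul(Rational(1, 8), Add(6, -20))) = Add(Rational(-7, 8), Mul(Rational(1, 8), -14)) = Add(Rational(-7, 8), Rational(-7, 4)) = Rational(-21, 8) ≈ -2.6250)
Function('k')(j) = Rational(1, 2) (Function('k')(j) = Mul(Rational(-1, 2), -1) = Rational(1, 2))
Function('s')(y, G) = Rational(-61, 8) (Function('s')(y, G) = Add(Rational(-21, 8), Mul(-1, 5)) = Add(Rational(-21, 8), -5) = Rational(-61, 8))
Function('g')(z) = Rational(-7, 2) (Function('g')(z) = Add(-3, Mul(-1, Rational(1, 2))) = Add(-3, Rational(-1, 2)) = Rational(-7, 2))
Pow(Add(Function('r')(12), Function('g')(Function('s')(0, Function('U')(1)))), 2) = Pow(Add(Mul(-12, Pow(12, -1)), Rational(-7, 2)), 2) = Pow(Add(Mul(-12, Rational(1, 12)), Rational(-7, 2)), 2) = Pow(Add(-1, Rational(-7, 2)), 2) = Pow(Rational(-9, 2), 2) = Rational(81, 4)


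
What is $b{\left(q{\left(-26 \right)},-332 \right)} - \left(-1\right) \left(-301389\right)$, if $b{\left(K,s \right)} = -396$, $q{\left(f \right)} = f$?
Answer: $-301785$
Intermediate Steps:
$b{\left(q{\left(-26 \right)},-332 \right)} - \left(-1\right) \left(-301389\right) = -396 - \left(-1\right) \left(-301389\right) = -396 - 301389 = -301785$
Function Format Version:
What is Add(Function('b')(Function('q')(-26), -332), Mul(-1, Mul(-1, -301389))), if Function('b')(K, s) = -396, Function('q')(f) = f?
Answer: -301785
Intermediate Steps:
Add(Function('b')(Function('q')(-26), -332), Mul(-1, Mul(-1, -301389))) = Add(-396, Mul(-1, Mul(-1, -301389))) = Add(-396, Mul(-1, 301389)) = Add(-396, -301389) = -301785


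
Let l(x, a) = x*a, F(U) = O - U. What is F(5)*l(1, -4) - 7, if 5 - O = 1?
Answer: -3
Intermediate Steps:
O = 4 (O = 5 - 1*1 = 5 - 1 = 4)
F(U) = 4 - U
l(x, a) = a*x
F(5)*l(1, -4) - 7 = (4 - 1*5)*(-4*1) - 7 = (4 - 5)*(-4) - 7 = -1*(-4) - 7 = 4 - 7 = -3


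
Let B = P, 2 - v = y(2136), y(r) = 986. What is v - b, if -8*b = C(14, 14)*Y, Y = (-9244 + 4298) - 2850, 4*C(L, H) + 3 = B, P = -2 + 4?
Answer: -5923/8 ≈ -740.38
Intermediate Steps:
v = -984 (v = 2 - 1*986 = 2 - 986 = -984)
P = 2
B = 2
C(L, H) = -¼ (C(L, H) = -¾ + (¼)*2 = -¾ + ½ = -¼)
Y = -7796 (Y = -4946 - 2850 = -7796)
b = -1949/8 (b = -(-1)*(-7796)/32 = -⅛*1949 = -1949/8 ≈ -243.63)
v - b = -984 - 1*(-1949/8) = -984 + 1949/8 = -5923/8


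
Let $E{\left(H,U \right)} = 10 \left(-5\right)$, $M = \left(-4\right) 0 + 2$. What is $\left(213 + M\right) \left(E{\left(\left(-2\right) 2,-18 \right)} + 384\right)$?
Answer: $71810$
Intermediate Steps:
$M = 2$ ($M = 0 + 2 = 2$)
$E{\left(H,U \right)} = -50$
$\left(213 + M\right) \left(E{\left(\left(-2\right) 2,-18 \right)} + 384\right) = \left(213 + 2\right) \left(-50 + 384\right) = 215 \cdot 334 = 71810$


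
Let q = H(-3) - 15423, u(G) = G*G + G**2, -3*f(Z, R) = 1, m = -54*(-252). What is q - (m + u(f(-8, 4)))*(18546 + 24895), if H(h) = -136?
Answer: -5320533065/9 ≈ -5.9117e+8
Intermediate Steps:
m = 13608
f(Z, R) = -1/3 (f(Z, R) = -1/3*1 = -1/3)
u(G) = 2*G**2 (u(G) = G**2 + G**2 = 2*G**2)
q = -15559 (q = -136 - 15423 = -15559)
q - (m + u(f(-8, 4)))*(18546 + 24895) = -15559 - (13608 + 2*(-1/3)**2)*(18546 + 24895) = -15559 - (13608 + 2*(1/9))*43441 = -15559 - (13608 + 2/9)*43441 = -15559 - 122474*43441/9 = -15559 - 1*5320393034/9 = -15559 - 5320393034/9 = -5320533065/9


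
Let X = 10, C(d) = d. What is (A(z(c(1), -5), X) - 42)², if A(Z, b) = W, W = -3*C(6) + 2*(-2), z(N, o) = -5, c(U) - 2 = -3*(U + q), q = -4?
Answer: 4096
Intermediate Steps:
c(U) = 14 - 3*U (c(U) = 2 - 3*(U - 4) = 2 - 3*(-4 + U) = 2 + (12 - 3*U) = 14 - 3*U)
W = -22 (W = -3*6 + 2*(-2) = -18 - 4 = -22)
A(Z, b) = -22
(A(z(c(1), -5), X) - 42)² = (-22 - 42)² = (-64)² = 4096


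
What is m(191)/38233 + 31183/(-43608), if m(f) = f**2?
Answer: 398643809/1667264664 ≈ 0.23910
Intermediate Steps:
m(191)/38233 + 31183/(-43608) = 191**2/38233 + 31183/(-43608) = 36481*(1/38233) + 31183*(-1/43608) = 36481/38233 - 31183/43608 = 398643809/1667264664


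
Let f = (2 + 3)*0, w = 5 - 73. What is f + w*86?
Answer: -5848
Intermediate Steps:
w = -68
f = 0 (f = 5*0 = 0)
f + w*86 = 0 - 68*86 = 0 - 5848 = -5848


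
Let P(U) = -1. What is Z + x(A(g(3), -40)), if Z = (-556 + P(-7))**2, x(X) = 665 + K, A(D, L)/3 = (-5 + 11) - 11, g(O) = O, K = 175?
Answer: 311089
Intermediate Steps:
A(D, L) = -15 (A(D, L) = 3*((-5 + 11) - 11) = 3*(6 - 11) = 3*(-5) = -15)
x(X) = 840 (x(X) = 665 + 175 = 840)
Z = 310249 (Z = (-556 - 1)**2 = (-557)**2 = 310249)
Z + x(A(g(3), -40)) = 310249 + 840 = 311089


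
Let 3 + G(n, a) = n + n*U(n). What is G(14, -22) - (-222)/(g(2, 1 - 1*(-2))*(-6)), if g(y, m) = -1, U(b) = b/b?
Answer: 62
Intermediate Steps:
U(b) = 1
G(n, a) = -3 + 2*n (G(n, a) = -3 + (n + n*1) = -3 + (n + n) = -3 + 2*n)
G(14, -22) - (-222)/(g(2, 1 - 1*(-2))*(-6)) = (-3 + 2*14) - (-222)/((-1*(-6))) = (-3 + 28) - (-222)/6 = 25 - (-222)/6 = 25 - 1*(-37) = 25 + 37 = 62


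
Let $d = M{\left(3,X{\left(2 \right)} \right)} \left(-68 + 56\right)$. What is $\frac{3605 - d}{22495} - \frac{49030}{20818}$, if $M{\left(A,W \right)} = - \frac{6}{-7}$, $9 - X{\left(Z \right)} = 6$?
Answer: $- \frac{513833416}{234150455} \approx -2.1945$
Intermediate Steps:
$X{\left(Z \right)} = 3$ ($X{\left(Z \right)} = 9 - 6 = 3$)
$M{\left(A,W \right)} = \frac{6}{7}$ ($M{\left(A,W \right)} = \left(-6\right) \left(- \frac{1}{7}\right) = \frac{6}{7}$)
$d = - \frac{72}{7}$ ($d = \frac{6 \left(-68 + 56\right)}{7} = \frac{6}{7} \left(-12\right) = - \frac{72}{7} \approx -10.286$)
$\frac{3605 - d}{22495} - \frac{49030}{20818} = \frac{3605 - - \frac{72}{7}}{22495} - \frac{49030}{20818} = \left(3605 + \frac{72}{7}\right) \frac{1}{22495} - \frac{24515}{10409} = \frac{25307}{7} \cdot \frac{1}{22495} - \frac{24515}{10409} = \frac{25307}{157465} - \frac{24515}{10409} = - \frac{513833416}{234150455}$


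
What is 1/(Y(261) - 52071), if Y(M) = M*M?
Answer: 1/16050 ≈ 6.2305e-5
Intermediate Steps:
Y(M) = M²
1/(Y(261) - 52071) = 1/(261² - 52071) = 1/(68121 - 52071) = 1/16050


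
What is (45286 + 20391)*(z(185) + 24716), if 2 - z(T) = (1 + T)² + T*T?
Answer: -2896552731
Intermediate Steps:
z(T) = 2 - T² - (1 + T)² (z(T) = 2 - ((1 + T)² + T*T) = 2 - ((1 + T)² + T²) = 2 - (T² + (1 + T)²) = 2 + (-T² - (1 + T)²) = 2 - T² - (1 + T)²)
(45286 + 20391)*(z(185) + 24716) = (45286 + 20391)*((2 - 1*185² - (1 + 185)²) + 24716) = 65677*((2 - 1*34225 - 1*186²) + 24716) = 65677*((2 - 34225 - 1*34596) + 24716) = 65677*((2 - 34225 - 34596) + 24716) = 65677*(-68819 + 24716) = 65677*(-44103) = -2896552731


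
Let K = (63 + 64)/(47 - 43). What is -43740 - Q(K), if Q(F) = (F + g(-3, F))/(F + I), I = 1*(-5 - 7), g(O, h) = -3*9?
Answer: -3455479/79 ≈ -43740.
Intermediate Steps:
g(O, h) = -27
K = 127/4 ≈ 31.750
I = -12 (I = 1*(-12) = -12)
Q(F) = (-27 + F)/(-12 + F) (Q(F) = (F - 27)/(F - 12) = (-27 + F)/(-12 + F))
-43740 - Q(K) = -43740 - (-27 + 127/4)/(-12 + 127/4) = -43740 - 19/(79/4*4) = -43740 - 4*19/(79*4) = -43740 - 1*19/79 = -43740 - 19/79 = -3455479/79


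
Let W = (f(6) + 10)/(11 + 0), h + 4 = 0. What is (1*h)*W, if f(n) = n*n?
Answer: -184/11 ≈ -16.727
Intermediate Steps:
f(n) = n**2
h = -4 (h = -4 + 0 = -4)
W = 46/11 (W = (6**2 + 10)/(11 + 0) = (36 + 10)/11 = 46*(1/11) = 46/11 ≈ 4.1818)
(1*h)*W = (1*(-4))*(46/11) = -4*46/11 = -184/11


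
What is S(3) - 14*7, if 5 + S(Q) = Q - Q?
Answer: -103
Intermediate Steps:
S(Q) = -5 (S(Q) = -5 + (Q - Q) = -5 + 0 = -5)
S(3) - 14*7 = -5 - 14*7 = -5 - 98 = -103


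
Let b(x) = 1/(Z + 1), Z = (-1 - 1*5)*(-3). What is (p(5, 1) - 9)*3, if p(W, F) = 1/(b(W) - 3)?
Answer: -1569/56 ≈ -28.018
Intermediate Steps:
Z = 18 (Z = (-1 - 5)*(-3) = -6*(-3) = 18)
b(x) = 1/19 (b(x) = 1/(18 + 1) = 1/19)
p(W, F) = -19/56 (p(W, F) = 1/(1/19 - 3) = 1/(-56/19) = -19/56)
(p(5, 1) - 9)*3 = (-19/56 - 9)*3 = -523/56*3 = -1569/56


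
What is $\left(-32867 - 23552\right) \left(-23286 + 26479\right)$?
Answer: $-180145867$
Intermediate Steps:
$\left(-32867 - 23552\right) \left(-23286 + 26479\right) = \left(-56419\right) 3193 = -180145867$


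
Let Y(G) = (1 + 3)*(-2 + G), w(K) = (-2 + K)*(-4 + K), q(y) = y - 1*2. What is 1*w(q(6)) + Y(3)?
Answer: 4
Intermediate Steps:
q(y) = -2 + y (q(y) = y - 2 = -2 + y)
w(K) = (-4 + K)*(-2 + K)
Y(G) = -8 + 4*G (Y(G) = 4*(-2 + G) = -8 + 4*G)
1*w(q(6)) + Y(3) = 1*(8 + (-2 + 6)² - 6*(-2 + 6)) + (-8 + 4*3) = 1*(8 + 4² - 6*4) + (-8 + 12) = 1*(8 + 16 - 24) + 4 = 1*0 + 4 = 0 + 4 = 4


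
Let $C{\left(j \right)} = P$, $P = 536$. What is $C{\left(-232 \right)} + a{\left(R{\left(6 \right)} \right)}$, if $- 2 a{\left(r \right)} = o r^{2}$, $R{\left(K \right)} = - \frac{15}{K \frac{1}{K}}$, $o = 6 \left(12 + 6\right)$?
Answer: $-11614$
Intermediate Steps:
$o = 108$ ($o = 6 \cdot 18 = 108$)
$C{\left(j \right)} = 536$
$R{\left(K \right)} = -15$ ($R{\left(K \right)} = - \frac{15}{1} = \left(-15\right) 1 = -15$)
$a{\left(r \right)} = - 54 r^{2}$ ($a{\left(r \right)} = - \frac{108 r^{2}}{2} = - 54 r^{2}$)
$C{\left(-232 \right)} + a{\left(R{\left(6 \right)} \right)} = 536 - 54 \left(-15\right)^{2} = 536 - 12150 = -11614$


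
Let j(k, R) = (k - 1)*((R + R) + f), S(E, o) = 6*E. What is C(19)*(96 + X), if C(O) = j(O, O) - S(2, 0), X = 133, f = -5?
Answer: 133278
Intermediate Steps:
j(k, R) = (-1 + k)*(-5 + 2*R) (j(k, R) = (k - 1)*((R + R) - 5) = (-1 + k)*(2*R - 5) = (-1 + k)*(-5 + 2*R))
C(O) = -7 - 7*O + 2*O² (C(O) = (5 - 5*O - 2*O + 2*O*O) - 6*2 = (5 - 5*O - 2*O + 2*O²) - 1*12 = (5 - 7*O + 2*O²) - 12 = -7 - 7*O + 2*O²)
C(19)*(96 + X) = (-7 - 7*19 + 2*19²)*(96 + 133) = (-7 - 133 + 2*361)*229 = (-7 - 133 + 722)*229 = 582*229 = 133278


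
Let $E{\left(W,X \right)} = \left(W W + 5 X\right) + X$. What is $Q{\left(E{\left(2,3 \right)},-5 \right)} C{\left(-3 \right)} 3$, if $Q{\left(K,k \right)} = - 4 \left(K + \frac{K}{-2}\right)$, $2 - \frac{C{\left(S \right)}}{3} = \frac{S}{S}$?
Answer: $-396$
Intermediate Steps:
$C{\left(S \right)} = 3$ ($C{\left(S \right)} = 6 - 3 \frac{S}{S} = 6 - 3 = 3$)
$E{\left(W,X \right)} = W^{2} + 6 X$ ($E{\left(W,X \right)} = \left(W^{2} + 5 X\right) + X = W^{2} + 6 X$)
$Q{\left(K,k \right)} = - 2 K$ ($Q{\left(K,k \right)} = - 4 \left(K + K \left(- \frac{1}{2}\right)\right) = - 4 \left(K - \frac{K}{2}\right) = - 4 \frac{K}{2} = - 2 K$)
$Q{\left(E{\left(2,3 \right)},-5 \right)} C{\left(-3 \right)} 3 = - 2 \left(2^{2} + 6 \cdot 3\right) 3 \cdot 3 = - 2 \left(4 + 18\right) 3 \cdot 3 = \left(-2\right) 22 \cdot 3 \cdot 3 = \left(-44\right) 3 \cdot 3 = \left(-132\right) 3 = -396$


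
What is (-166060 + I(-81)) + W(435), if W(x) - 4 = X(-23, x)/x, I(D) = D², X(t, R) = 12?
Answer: -23126771/145 ≈ -1.5950e+5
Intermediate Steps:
W(x) = 4 + 12/x
(-166060 + I(-81)) + W(435) = (-166060 + (-81)²) + (4 + 12/435) = (-166060 + 6561) + (4 + 12*(1/435)) = -159499 + (4 + 4/145) = -159499 + 584/145 = -23126771/145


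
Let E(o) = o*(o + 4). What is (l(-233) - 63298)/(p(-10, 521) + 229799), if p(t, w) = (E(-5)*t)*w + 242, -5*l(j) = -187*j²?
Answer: 9835553/1019955 ≈ 9.6431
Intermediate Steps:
l(j) = 187*j²/5 (l(j) = -(-187)*j²/5 = 187*j²/5)
E(o) = o*(4 + o)
p(t, w) = 242 + 5*t*w (p(t, w) = ((-5*(4 - 5))*t)*w + 242 = ((-5*(-1))*t)*w + 242 = (5*t)*w + 242 = 5*t*w + 242 = 242 + 5*t*w)
(l(-233) - 63298)/(p(-10, 521) + 229799) = ((187/5)*(-233)² - 63298)/((242 + 5*(-10)*521) + 229799) = ((187/5)*54289 - 63298)/((242 - 26050) + 229799) = (10152043/5 - 63298)/(-25808 + 229799) = (9835553/5)/203991 = (9835553/5)*(1/203991) = 9835553/1019955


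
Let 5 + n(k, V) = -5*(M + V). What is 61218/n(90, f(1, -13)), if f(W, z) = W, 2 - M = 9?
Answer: 61218/25 ≈ 2448.7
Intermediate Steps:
M = -7 (M = 2 - 1*9 = 2 - 9 = -7)
n(k, V) = 30 - 5*V (n(k, V) = -5 - 5*(-7 + V) = -5 + (35 - 5*V) = 30 - 5*V)
61218/n(90, f(1, -13)) = 61218/(30 - 5*1) = 61218/(30 - 5) = 61218/25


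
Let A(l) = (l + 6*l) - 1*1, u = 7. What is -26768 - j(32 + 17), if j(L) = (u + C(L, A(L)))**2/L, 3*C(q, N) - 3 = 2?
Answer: -11805364/441 ≈ -26770.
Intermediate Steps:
A(l) = -1 + 7*l (A(l) = 7*l - 1 = -1 + 7*l)
C(q, N) = 5/3 (C(q, N) = 1 + (1/3)*2 = 1 + 2/3 = 5/3)
j(L) = 676/(9*L) (j(L) = (7 + 5/3)**2/L = (26/3)**2/L = 676/(9*L))
-26768 - j(32 + 17) = -26768 - 676/(9*(32 + 17)) = -26768 - 676/(9*49) = -26768 - 1*676/441 = -26768 - 676/441 = -11805364/441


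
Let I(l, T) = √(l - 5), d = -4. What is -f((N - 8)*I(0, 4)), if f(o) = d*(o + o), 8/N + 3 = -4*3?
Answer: -1024*I*√5/15 ≈ -152.65*I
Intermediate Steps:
N = -8/15 (N = 8/(-3 - 4*3) = 8/(-3 - 12) = 8/(-15) = 8*(-1/15) = -8/15 ≈ -0.53333)
I(l, T) = √(-5 + l)
f(o) = -8*o (f(o) = -4*(o + o) = -8*o)
-f((N - 8)*I(0, 4)) = -(-8)*(-8/15 - 8)*√(-5 + 0) = -(-8)*(-128*I*√5/15) = -1024*I*√5/15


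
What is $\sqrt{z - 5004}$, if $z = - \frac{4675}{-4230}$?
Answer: $\frac{i \sqrt{397850206}}{282} \approx 70.731 i$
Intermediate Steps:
$z = \frac{935}{846}$ ($z = \left(-4675\right) \left(- \frac{1}{4230}\right) = \frac{935}{846} \approx 1.1052$)
$\sqrt{z - 5004} = \sqrt{\frac{935}{846} - 5004} = \sqrt{- \frac{4232449}{846}} = \frac{i \sqrt{397850206}}{282}$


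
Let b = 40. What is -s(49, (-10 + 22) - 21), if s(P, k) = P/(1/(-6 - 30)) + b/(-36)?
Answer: 15886/9 ≈ 1765.1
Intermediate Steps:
s(P, k) = -10/9 - 36*P (s(P, k) = P/(1/(-6 - 30)) + 40/(-36) = P/(1/(-36)) + 40*(-1/36) = P/(-1/36) - 10/9 = P*(-36) - 10/9 = -36*P - 10/9 = -10/9 - 36*P)
-s(49, (-10 + 22) - 21) = -(-10/9 - 36*49) = -(-10/9 - 1764) = -1*(-15886/9) = 15886/9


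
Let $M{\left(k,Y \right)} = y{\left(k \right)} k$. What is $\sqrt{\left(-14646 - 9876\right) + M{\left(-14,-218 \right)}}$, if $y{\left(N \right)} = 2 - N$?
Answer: $i \sqrt{24746} \approx 157.31 i$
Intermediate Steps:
$M{\left(k,Y \right)} = k \left(2 - k\right)$ ($M{\left(k,Y \right)} = \left(2 - k\right) k = k \left(2 - k\right)$)
$\sqrt{\left(-14646 - 9876\right) + M{\left(-14,-218 \right)}} = \sqrt{\left(-14646 - 9876\right) - 14 \left(2 - -14\right)} = \sqrt{\left(-14646 - 9876\right) - 14 \left(2 + 14\right)} = \sqrt{-24522 - 224} = \sqrt{-24746} = i \sqrt{24746}$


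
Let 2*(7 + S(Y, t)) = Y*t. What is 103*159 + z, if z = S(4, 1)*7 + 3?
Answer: 16345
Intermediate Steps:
S(Y, t) = -7 + Y*t/2 (S(Y, t) = -7 + (Y*t)/2 = -7 + Y*t/2)
z = -32 (z = (-7 + (½)*4*1)*7 + 3 = (-7 + 2)*7 + 3 = -5*7 + 3 = -35 + 3 = -32)
103*159 + z = 103*159 - 32 = 16377 - 32 = 16345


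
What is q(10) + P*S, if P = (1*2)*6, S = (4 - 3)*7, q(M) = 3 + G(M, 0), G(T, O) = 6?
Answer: 93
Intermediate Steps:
q(M) = 9 (q(M) = 3 + 6 = 9)
S = 7 (S = 1*7 = 7)
P = 12 (P = 2*6 = 12)
q(10) + P*S = 9 + 12*7 = 9 + 84 = 93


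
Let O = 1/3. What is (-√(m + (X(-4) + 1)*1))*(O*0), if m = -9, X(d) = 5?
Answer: 0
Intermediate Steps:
O = ⅓ ≈ 0.33333
(-√(m + (X(-4) + 1)*1))*(O*0) = (-√(-9 + (5 + 1)*1))*((⅓)*0) = -√(-9 + 6*1)*0 = -√(-9 + 6)*0 = -√(-3)*0 = -I*√3*0 = 0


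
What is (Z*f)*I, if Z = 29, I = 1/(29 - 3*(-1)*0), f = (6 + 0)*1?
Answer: 6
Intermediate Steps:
f = 6 (f = 6*1 = 6)
I = 1/29 (I = 1/(29 + 3*0) = 1/(29 + 0) = 1/29 ≈ 0.034483)
(Z*f)*I = (29*6)*(1/29) = 174*(1/29) = 6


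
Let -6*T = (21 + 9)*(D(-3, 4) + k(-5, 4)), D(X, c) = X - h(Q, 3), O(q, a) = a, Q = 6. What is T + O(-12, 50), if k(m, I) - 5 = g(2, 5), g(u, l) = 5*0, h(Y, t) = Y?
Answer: 70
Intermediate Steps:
g(u, l) = 0
k(m, I) = 5 (k(m, I) = 5 + 0 = 5)
D(X, c) = -6 + X (D(X, c) = X - 1*6 = X - 6 = -6 + X)
T = 20 (T = -(21 + 9)*((-6 - 3) + 5)/6 = -5*(-9 + 5) = -5*(-4) = -⅙*(-120) = 20)
T + O(-12, 50) = 20 + 50 = 70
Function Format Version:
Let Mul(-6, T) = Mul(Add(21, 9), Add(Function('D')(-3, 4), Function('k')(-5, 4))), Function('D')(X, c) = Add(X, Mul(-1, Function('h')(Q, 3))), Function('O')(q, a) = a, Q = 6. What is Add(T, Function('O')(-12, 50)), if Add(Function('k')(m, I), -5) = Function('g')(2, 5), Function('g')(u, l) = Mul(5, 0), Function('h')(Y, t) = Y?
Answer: 70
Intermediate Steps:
Function('g')(u, l) = 0
Function('k')(m, I) = 5 (Function('k')(m, I) = Add(5, 0) = 5)
Function('D')(X, c) = Add(-6, X) (Function('D')(X, c) = Add(X, Mul(-1, 6)) = Add(X, -6) = Add(-6, X))
T = 20 (T = Mul(Rational(-1, 6), Mul(Add(21, 9), Add(Add(-6, -3), 5))) = Mul(Rational(-1, 6), Mul(30, Add(-9, 5))) = Mul(Rational(-1, 6), Mul(30, -4)) = Mul(Rational(-1, 6), -120) = 20)
Add(T, Function('O')(-12, 50)) = Add(20, 50) = 70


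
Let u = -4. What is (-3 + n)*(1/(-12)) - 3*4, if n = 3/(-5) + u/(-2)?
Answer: -178/15 ≈ -11.867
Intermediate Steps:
n = 7/5 (n = 3/(-5) - 4/(-2) = 3*(-⅕) - 4*(-½) = -⅗ + 2 = 7/5 ≈ 1.4000)
(-3 + n)*(1/(-12)) - 3*4 = (-3 + 7/5)*(1/(-12)) - 3*4 = -8*(-1)/(5*12) - 12 = -8/5*(-1/12) - 12 = 2/15 - 12 = -178/15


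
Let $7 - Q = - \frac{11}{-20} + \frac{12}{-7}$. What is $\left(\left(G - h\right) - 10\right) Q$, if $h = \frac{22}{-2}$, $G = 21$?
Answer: $\frac{12573}{70} \approx 179.61$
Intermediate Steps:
$h = -11$ ($h = 22 \left(- \frac{1}{2}\right) = -11$)
$Q = \frac{1143}{140}$ ($Q = 7 - \left(- \frac{11}{-20} + \frac{12}{-7}\right) = 7 - \left(\left(-11\right) \left(- \frac{1}{20}\right) + 12 \left(- \frac{1}{7}\right)\right) = 7 - \left(\frac{11}{20} - \frac{12}{7}\right) = 7 - - \frac{163}{140} = 7 + \frac{163}{140} = \frac{1143}{140} \approx 8.1643$)
$\left(\left(G - h\right) - 10\right) Q = \left(\left(21 - -11\right) - 10\right) \frac{1143}{140} = \left(\left(21 + 11\right) - 10\right) \frac{1143}{140} = \left(32 - 10\right) \frac{1143}{140} = 22 \cdot \frac{1143}{140} = \frac{12573}{70}$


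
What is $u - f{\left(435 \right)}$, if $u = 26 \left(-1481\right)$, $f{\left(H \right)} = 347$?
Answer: $-38853$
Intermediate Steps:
$u = -38506$
$u - f{\left(435 \right)} = -38506 - 347 = -38853$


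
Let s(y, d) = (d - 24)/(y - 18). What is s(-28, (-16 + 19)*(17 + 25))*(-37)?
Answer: 1887/23 ≈ 82.043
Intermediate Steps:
s(y, d) = (-24 + d)/(-18 + y)
s(-28, (-16 + 19)*(17 + 25))*(-37) = ((-24 + (-16 + 19)*(17 + 25))/(-18 - 28))*(-37) = ((-24 + 3*42)/(-46))*(-37) = -(-24 + 126)/46*(-37) = -1/46*102*(-37) = -51/23*(-37) = 1887/23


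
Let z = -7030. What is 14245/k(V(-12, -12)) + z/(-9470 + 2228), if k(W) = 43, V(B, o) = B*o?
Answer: 51732290/155703 ≈ 332.25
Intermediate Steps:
14245/k(V(-12, -12)) + z/(-9470 + 2228) = 14245/43 - 7030/(-9470 + 2228) = 14245*(1/43) - 7030/(-7242) = 14245/43 - 7030*(-1/7242) = 14245/43 + 3515/3621 = 51732290/155703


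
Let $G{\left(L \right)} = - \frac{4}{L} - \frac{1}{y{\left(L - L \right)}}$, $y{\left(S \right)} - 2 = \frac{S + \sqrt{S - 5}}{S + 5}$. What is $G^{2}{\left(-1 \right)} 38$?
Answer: $\frac{38 \left(- 229 i + 56 \sqrt{5}\right)}{- 19 i + 4 \sqrt{5}} \approx 471.42 + 28.516 i$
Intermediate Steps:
$y{\left(S \right)} = 2 + \frac{S + \sqrt{-5 + S}}{5 + S}$ ($y{\left(S \right)} = 2 + \frac{S + \sqrt{S - 5}}{S + 5} = 2 + \frac{S + \sqrt{-5 + S}}{5 + S}$)
$G{\left(L \right)} = - \frac{1}{2 + \frac{i \sqrt{5}}{5}} - \frac{4}{L}$ ($G{\left(L \right)} = - \frac{4}{L} - \frac{1}{\frac{1}{5 + \left(L - L\right)} \left(10 + \sqrt{-5 + \left(L - L\right)} + 3 \left(L - L\right)\right)} = - \frac{4}{L} - \frac{1}{\frac{1}{5 + 0} \left(10 + \sqrt{-5 + 0} + 3 \cdot 0\right)} = - \frac{4}{L} - \frac{1}{\frac{1}{5} \left(10 + \sqrt{-5} + 0\right)} = - \frac{4}{L} - \frac{1}{\frac{1}{5} \left(10 + i \sqrt{5} + 0\right)} = - \frac{4}{L} - \frac{1}{\frac{1}{5} \left(10 + i \sqrt{5}\right)} = - \frac{4}{L} - \frac{1}{2 + \frac{i \sqrt{5}}{5}} = - \frac{1}{2 + \frac{i \sqrt{5}}{5}} - \frac{4}{L}$)
$G^{2}{\left(-1 \right)} 38 = \left(\frac{-40 - -5 - 4 i \sqrt{5}}{\left(-1\right) \left(10 + i \sqrt{5}\right)}\right)^{2} \cdot 38 = \left(- \frac{-40 + 5 - 4 i \sqrt{5}}{10 + i \sqrt{5}}\right)^{2} \cdot 38 = \left(- \frac{-35 - 4 i \sqrt{5}}{10 + i \sqrt{5}}\right)^{2} \cdot 38 = \frac{\left(-35 - 4 i \sqrt{5}\right)^{2}}{\left(10 + i \sqrt{5}\right)^{2}} \cdot 38 = \frac{38 \left(-35 - 4 i \sqrt{5}\right)^{2}}{\left(10 + i \sqrt{5}\right)^{2}}$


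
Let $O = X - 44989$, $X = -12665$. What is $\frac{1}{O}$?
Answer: $- \frac{1}{57654} \approx -1.7345 \cdot 10^{-5}$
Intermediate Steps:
$O = -57654$ ($O = -12665 - 44989 = -57654$)
$\frac{1}{O} = \frac{1}{-57654} = - \frac{1}{57654}$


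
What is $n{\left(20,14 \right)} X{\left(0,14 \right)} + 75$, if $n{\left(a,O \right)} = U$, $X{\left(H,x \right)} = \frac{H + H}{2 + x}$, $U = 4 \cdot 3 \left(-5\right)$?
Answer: $75$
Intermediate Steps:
$U = -60$ ($U = 12 \left(-5\right) = -60$)
$X{\left(H,x \right)} = \frac{2 H}{2 + x}$
$n{\left(a,O \right)} = -60$
$n{\left(20,14 \right)} X{\left(0,14 \right)} + 75 = - 60 \cdot 2 \cdot 0 \frac{1}{2 + 14} + 75 = - 60 \cdot 2 \cdot 0 \cdot \frac{1}{16} + 75 = \left(-60\right) 0 + 75 = 0 + 75 = 75$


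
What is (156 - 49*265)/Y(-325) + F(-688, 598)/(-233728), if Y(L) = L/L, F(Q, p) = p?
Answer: -1499248555/116864 ≈ -12829.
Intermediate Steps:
Y(L) = 1
(156 - 49*265)/Y(-325) + F(-688, 598)/(-233728) = (156 - 49*265)/1 + 598/(-233728) = (156 - 12985)*1 + 598*(-1/233728) = -12829*1 - 299/116864 = -12829 - 299/116864 = -1499248555/116864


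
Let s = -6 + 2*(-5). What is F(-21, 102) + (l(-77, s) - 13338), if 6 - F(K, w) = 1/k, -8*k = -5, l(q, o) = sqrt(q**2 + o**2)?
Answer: -66668/5 + sqrt(6185) ≈ -13255.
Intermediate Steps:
s = -16 (s = -6 - 10 = -16)
l(q, o) = sqrt(o**2 + q**2)
k = 5/8 (k = -1/8*(-5) = 5/8 ≈ 0.62500)
F(K, w) = 22/5 (F(K, w) = 6 - 1/5/8 = 6 - 1*8/5 = 6 - 8/5 = 22/5)
F(-21, 102) + (l(-77, s) - 13338) = 22/5 + (sqrt((-16)**2 + (-77)**2) - 13338) = 22/5 + (sqrt(256 + 5929) - 13338) = 22/5 + (sqrt(6185) - 13338) = 22/5 + (-13338 + sqrt(6185)) = -66668/5 + sqrt(6185)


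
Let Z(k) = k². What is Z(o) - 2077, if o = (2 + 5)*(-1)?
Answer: -2028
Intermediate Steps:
o = -7 (o = 7*(-1) = -7)
Z(o) - 2077 = (-7)² - 2077 = 49 - 2077 = -2028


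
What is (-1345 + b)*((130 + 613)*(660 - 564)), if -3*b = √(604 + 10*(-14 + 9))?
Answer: -95936160 - 23776*√554 ≈ -9.6496e+7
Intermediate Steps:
b = -√554/3 (b = -√(604 + 10*(-14 + 9))/3 = -√(604 + 10*(-5))/3 = -√(604 - 50)/3 = -√554/3 ≈ -7.8457)
(-1345 + b)*((130 + 613)*(660 - 564)) = (-1345 - √554/3)*((130 + 613)*(660 - 564)) = (-1345 - √554/3)*(743*96) = (-1345 - √554/3)*71328 = -95936160 - 23776*√554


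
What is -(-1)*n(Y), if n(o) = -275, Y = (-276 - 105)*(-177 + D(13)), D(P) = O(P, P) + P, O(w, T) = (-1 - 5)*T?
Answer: -275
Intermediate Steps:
O(w, T) = -6*T
D(P) = -5*P (D(P) = -6*P + P = -5*P)
Y = 92202 (Y = (-276 - 105)*(-177 - 5*13) = -381*(-177 - 65) = -381*(-242) = 92202)
-(-1)*n(Y) = -(-1)*(-275) = -1*275 = -275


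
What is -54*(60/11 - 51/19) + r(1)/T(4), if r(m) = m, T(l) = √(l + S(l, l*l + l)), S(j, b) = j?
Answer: -31266/209 + √2/4 ≈ -149.24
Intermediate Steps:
T(l) = √2*√l (T(l) = √(l + l) = √(2*l) = √2*√l)
-54*(60/11 - 51/19) + r(1)/T(4) = -54*(60/11 - 51/19) + 1/(√2*√4) = -54*(60*(1/11) - 51*1/19) + 1/(√2*2) = -54*(60/11 - 51/19) + 1/(2*√2) = -54*579/209 + 1*(√2/4) = -31266/209 + √2/4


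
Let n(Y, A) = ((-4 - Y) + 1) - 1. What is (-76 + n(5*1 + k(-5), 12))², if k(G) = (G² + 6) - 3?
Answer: 12769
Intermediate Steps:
k(G) = 3 + G² (k(G) = (6 + G²) - 3 = 3 + G²)
n(Y, A) = -4 - Y (n(Y, A) = (-3 - Y) - 1 = -4 - Y)
(-76 + n(5*1 + k(-5), 12))² = (-76 + (-4 - (5*1 + (3 + (-5)²))))² = (-76 + (-4 - (5 + (3 + 25))))² = (-76 + (-4 - (5 + 28)))² = (-76 + (-4 - 1*33))² = (-76 + (-4 - 33))² = (-76 - 37)² = (-113)² = 12769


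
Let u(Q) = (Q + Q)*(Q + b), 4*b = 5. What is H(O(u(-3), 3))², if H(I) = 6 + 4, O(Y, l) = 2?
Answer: 100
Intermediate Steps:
b = 5/4 (b = (¼)*5 = 5/4 ≈ 1.2500)
u(Q) = 2*Q*(5/4 + Q) (u(Q) = (Q + Q)*(Q + 5/4) = (2*Q)*(5/4 + Q) = 2*Q*(5/4 + Q))
H(I) = 10
H(O(u(-3), 3))² = 10² = 100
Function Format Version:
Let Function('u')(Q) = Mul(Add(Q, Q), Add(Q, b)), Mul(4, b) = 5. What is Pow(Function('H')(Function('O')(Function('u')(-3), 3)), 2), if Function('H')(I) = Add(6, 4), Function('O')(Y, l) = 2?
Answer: 100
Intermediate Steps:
b = Rational(5, 4) (b = Mul(Rational(1, 4), 5) = Rational(5, 4) ≈ 1.2500)
Function('u')(Q) = Mul(2, Q, Add(Rational(5, 4), Q)) (Function('u')(Q) = Mul(Add(Q, Q), Add(Q, Rational(5, 4))) = Mul(Mul(2, Q), Add(Rational(5, 4), Q)) = Mul(2, Q, Add(Rational(5, 4), Q)))
Function('H')(I) = 10
Pow(Function('H')(Function('O')(Function('u')(-3), 3)), 2) = Pow(10, 2) = 100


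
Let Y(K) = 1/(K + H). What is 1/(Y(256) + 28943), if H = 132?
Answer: 388/11229885 ≈ 3.4551e-5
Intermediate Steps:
Y(K) = 1/(132 + K) (Y(K) = 1/(K + 132) = 1/(132 + K))
1/(Y(256) + 28943) = 1/(1/(132 + 256) + 28943) = 1/(1/388 + 28943) = 1/(11229885/388) = 388/11229885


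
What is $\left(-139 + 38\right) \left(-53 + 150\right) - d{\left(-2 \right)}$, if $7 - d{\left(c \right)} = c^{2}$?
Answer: $-9800$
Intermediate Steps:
$d{\left(c \right)} = 7 - c^{2}$
$\left(-139 + 38\right) \left(-53 + 150\right) - d{\left(-2 \right)} = \left(-139 + 38\right) \left(-53 + 150\right) - \left(7 - \left(-2\right)^{2}\right) = \left(-101\right) 97 - \left(7 - 4\right) = -9797 - \left(7 - 4\right) = -9797 - 3 = -9800$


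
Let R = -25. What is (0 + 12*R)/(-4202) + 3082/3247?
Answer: 36452/35717 ≈ 1.0206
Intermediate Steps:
(0 + 12*R)/(-4202) + 3082/3247 = (0 + 12*(-25))/(-4202) + 3082/3247 = (0 - 300)*(-1/4202) + 3082*(1/3247) = -300*(-1/4202) + 3082/3247 = 150/2101 + 3082/3247 = 36452/35717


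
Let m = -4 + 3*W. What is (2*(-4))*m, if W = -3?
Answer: 104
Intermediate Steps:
m = -13 (m = -4 + 3*(-3) = -4 - 9 = -13)
(2*(-4))*m = (2*(-4))*(-13) = -8*(-13) = 104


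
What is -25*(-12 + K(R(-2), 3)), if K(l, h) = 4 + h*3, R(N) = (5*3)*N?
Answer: -25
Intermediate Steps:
R(N) = 15*N
K(l, h) = 4 + 3*h
-25*(-12 + K(R(-2), 3)) = -25*(-12 + (4 + 3*3)) = -25*(-12 + (4 + 9)) = -25*(-12 + 13) = -25*1 = -25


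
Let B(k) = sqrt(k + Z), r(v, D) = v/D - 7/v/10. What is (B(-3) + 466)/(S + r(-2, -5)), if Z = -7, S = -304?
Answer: -1864/1213 - 4*I*sqrt(10)/1213 ≈ -1.5367 - 0.010428*I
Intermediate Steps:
r(v, D) = -7/(10*v) + v/D (r(v, D) = v/D - 7/v*(1/10) = v/D - 7/(10*v) = -7/(10*v) + v/D)
B(k) = sqrt(-7 + k) (B(k) = sqrt(k - 7) = sqrt(-7 + k))
(B(-3) + 466)/(S + r(-2, -5)) = (sqrt(-7 - 3) + 466)/(-304 + (-7/10/(-2) - 2/(-5))) = (sqrt(-10) + 466)/(-304 + (-7/10*(-1/2) - 2*(-1/5))) = (I*sqrt(10) + 466)/(-304 + (7/20 + 2/5)) = (466 + I*sqrt(10))/(-304 + 3/4) = (466 + I*sqrt(10))/(-1213/4) = (466 + I*sqrt(10))*(-4/1213) = -1864/1213 - 4*I*sqrt(10)/1213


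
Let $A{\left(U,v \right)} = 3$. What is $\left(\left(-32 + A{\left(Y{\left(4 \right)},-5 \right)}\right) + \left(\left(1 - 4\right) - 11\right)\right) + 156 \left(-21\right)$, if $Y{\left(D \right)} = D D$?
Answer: $-3319$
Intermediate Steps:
$Y{\left(D \right)} = D^{2}$
$\left(\left(-32 + A{\left(Y{\left(4 \right)},-5 \right)}\right) + \left(\left(1 - 4\right) - 11\right)\right) + 156 \left(-21\right) = \left(\left(-32 + 3\right) + \left(\left(1 - 4\right) - 11\right)\right) + 156 \left(-21\right) = \left(-29 + \left(\left(1 - 4\right) - 11\right)\right) - 3276 = \left(-29 - 14\right) - 3276 = -43 - 3276 = -3319$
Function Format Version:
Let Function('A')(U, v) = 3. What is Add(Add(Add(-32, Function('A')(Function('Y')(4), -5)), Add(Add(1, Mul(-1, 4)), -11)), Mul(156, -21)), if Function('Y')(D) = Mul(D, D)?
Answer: -3319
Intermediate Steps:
Function('Y')(D) = Pow(D, 2)
Add(Add(Add(-32, Function('A')(Function('Y')(4), -5)), Add(Add(1, Mul(-1, 4)), -11)), Mul(156, -21)) = Add(Add(Add(-32, 3), Add(Add(1, Mul(-1, 4)), -11)), Mul(156, -21)) = Add(Add(-29, Add(Add(1, -4), -11)), -3276) = Add(Add(-29, Add(-3, -11)), -3276) = Add(Add(-29, -14), -3276) = Add(-43, -3276) = -3319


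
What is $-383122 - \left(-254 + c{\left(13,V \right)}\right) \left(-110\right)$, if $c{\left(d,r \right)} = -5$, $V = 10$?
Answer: $-411612$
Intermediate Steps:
$-383122 - \left(-254 + c{\left(13,V \right)}\right) \left(-110\right) = -383122 - \left(-254 - 5\right) \left(-110\right) = -383122 - \left(-259\right) \left(-110\right) = -383122 - 28490 = -411612$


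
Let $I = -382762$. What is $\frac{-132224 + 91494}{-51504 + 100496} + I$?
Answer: $- \frac{9376158317}{24496} \approx -3.8276 \cdot 10^{5}$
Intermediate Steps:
$\frac{-132224 + 91494}{-51504 + 100496} + I = \frac{-132224 + 91494}{-51504 + 100496} - 382762 = - \frac{40730}{48992} - 382762 = \left(-40730\right) \frac{1}{48992} - 382762 = - \frac{20365}{24496} - 382762 = - \frac{9376158317}{24496}$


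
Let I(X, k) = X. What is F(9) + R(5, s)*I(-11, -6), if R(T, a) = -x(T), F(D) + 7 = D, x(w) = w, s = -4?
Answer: 57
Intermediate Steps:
F(D) = -7 + D
R(T, a) = -T
F(9) + R(5, s)*I(-11, -6) = (-7 + 9) - 1*5*(-11) = 2 - 5*(-11) = 2 + 55 = 57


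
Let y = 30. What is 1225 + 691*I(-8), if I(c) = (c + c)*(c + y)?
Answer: -242007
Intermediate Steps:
I(c) = 2*c*(30 + c) (I(c) = (c + c)*(c + 30) = (2*c)*(30 + c) = 2*c*(30 + c))
1225 + 691*I(-8) = 1225 + 691*(2*(-8)*(30 - 8)) = 1225 + 691*(2*(-8)*22) = 1225 + 691*(-352) = 1225 - 243232 = -242007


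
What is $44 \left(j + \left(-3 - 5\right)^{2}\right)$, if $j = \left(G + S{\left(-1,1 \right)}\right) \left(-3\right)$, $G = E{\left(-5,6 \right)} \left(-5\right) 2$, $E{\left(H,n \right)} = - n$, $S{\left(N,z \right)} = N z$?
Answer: $-4972$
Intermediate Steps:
$G = 60$ ($G = \left(-1\right) 6 \left(-5\right) 2 = \left(-6\right) \left(-5\right) 2 = 30 \cdot 2 = 60$)
$j = -177$ ($j = \left(60 - 1\right) \left(-3\right) = 59 \left(-3\right) = -177$)
$44 \left(j + \left(-3 - 5\right)^{2}\right) = 44 \left(-177 + \left(-3 - 5\right)^{2}\right) = 44 \left(-177 + \left(-8\right)^{2}\right) = 44 \left(-177 + 64\right) = 44 \left(-113\right) = -4972$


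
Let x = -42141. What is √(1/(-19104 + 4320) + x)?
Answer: I*√143915897895/1848 ≈ 205.28*I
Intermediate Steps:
√(1/(-19104 + 4320) + x) = √(1/(-19104 + 4320) - 42141) = √(1/(-14784) - 42141) = √(-1/14784 - 42141) = √(-623012545/14784) = I*√143915897895/1848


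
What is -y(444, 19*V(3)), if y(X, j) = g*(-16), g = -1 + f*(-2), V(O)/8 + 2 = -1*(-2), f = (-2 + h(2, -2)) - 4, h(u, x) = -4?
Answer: 304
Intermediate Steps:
f = -10 (f = (-2 - 4) - 4 = -6 - 4 = -10)
V(O) = 0 (V(O) = -16 + 8*(-1*(-2)) = -16 + 8*2 = -16 + 16 = 0)
g = 19 (g = -1 - 10*(-2) = -1 + 20 = 19)
y(X, j) = -304 (y(X, j) = 19*(-16) = -304)
-y(444, 19*V(3)) = -1*(-304) = 304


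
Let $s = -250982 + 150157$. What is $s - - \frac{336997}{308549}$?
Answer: $- \frac{31109115928}{308549} \approx -1.0082 \cdot 10^{5}$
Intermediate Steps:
$s = -100825$
$s - - \frac{336997}{308549} = -100825 - - \frac{336997}{308549} = -100825 + \frac{336997}{308549} = - \frac{31109115928}{308549}$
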